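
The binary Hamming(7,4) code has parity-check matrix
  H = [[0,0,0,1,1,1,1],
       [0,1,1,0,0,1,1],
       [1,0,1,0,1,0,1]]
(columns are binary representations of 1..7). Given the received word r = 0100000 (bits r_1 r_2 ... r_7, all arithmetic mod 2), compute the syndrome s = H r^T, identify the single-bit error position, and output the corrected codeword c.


s = (0, 1, 0)^T, error position = 2, corrected codeword c = 0000000

Compute s = H r^T mod 2 one row at a time:
  s_1 = 0 + 0 + 0 + 0 = 0 ≡ 0 (mod 2).
  s_2 = 1 + 0 + 0 + 0 = 1 ≡ 1 (mod 2).
  s_3 = 0 + 0 + 0 + 0 = 0 ≡ 0 (mod 2).
s = (0, 1, 0)^T — this equals column 2 of H (binary 010), so error is at position 2.
Correct: flip bit 2 of r = 0100000 to get c = 0000000.


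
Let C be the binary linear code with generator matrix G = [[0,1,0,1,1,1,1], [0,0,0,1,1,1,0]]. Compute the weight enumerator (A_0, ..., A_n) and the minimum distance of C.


Weight distribution: A_0 = 1, A_2 = 1, A_3 = 1, A_5 = 1. Minimum distance d = 2.

Enumerate all 2^2 = 4 messages m ∈ F_2^2.
For each, compute codeword c = mG in F_2^7, then tally its weight.
  m = 00 → c = 0000000, weight = 0.
  m = 10 → c = 0101111, weight = 5.
  m = 01 → c = 0001110, weight = 3.
  m = 11 → c = 0100001, weight = 2.
Tally weights:
  weight 0: 1 codewords.
  weight 2: 1 codewords.
  weight 3: 1 codewords.
  weight 5: 1 codewords.
Minimum distance d = smallest w > 0 with A_w > 0 = 2.
Sanity: Σ A_w = 4 = 2^2 = 4 ✓.


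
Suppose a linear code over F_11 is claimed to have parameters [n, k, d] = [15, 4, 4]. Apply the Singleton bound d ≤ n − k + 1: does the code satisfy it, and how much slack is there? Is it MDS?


Singleton RHS = n − k + 1 = 12, slack = 8, bound satisfied, not MDS.

Singleton bound: d ≤ n − k + 1.
Here n = 15, k = 4, so n − k + 1 = 12.
Given d = 4, check d ≤ 12: YES.
Slack = (n − k + 1) − d = 8.
The code is NOT MDS (slack = 8 > 0).
Description: the claimed parameters are [15, 4, 4]_11; such a code would be non-MDS.


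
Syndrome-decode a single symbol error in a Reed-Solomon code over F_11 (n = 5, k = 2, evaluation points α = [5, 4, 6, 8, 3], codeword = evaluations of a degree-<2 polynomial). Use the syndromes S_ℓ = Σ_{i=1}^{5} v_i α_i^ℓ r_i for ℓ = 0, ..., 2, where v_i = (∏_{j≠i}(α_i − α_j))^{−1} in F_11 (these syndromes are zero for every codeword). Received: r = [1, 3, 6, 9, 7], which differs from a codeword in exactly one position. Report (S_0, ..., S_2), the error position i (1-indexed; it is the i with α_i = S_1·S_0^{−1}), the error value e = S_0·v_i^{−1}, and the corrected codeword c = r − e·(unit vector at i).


S = (4, 9, 1), error at position 1, error magnitude e = 2, c = [10, 3, 6, 9, 7].

Step 1: column multipliers v_i = (∏_{j≠i}(α_i − α_j))^{−1} mod 11.
  i = 1 (α = 5): (5−4)(5−6)(5−8)(5−3) = 1·(−1)·(−3)·2 = 6 ≡ 6, so v_1 = 6^{−1} = 2 (mod 11).
  i = 2 (α = 4): (4−5)(4−6)(4−8)(4−3) = (−1)·(−2)·(−4)·1 = −8 ≡ 3, so v_2 = 3^{−1} = 4 (mod 11).
  i = 3 (α = 6): (6−5)(6−4)(6−8)(6−3) = 1·2·(−2)·3 = −12 ≡ 10, so v_3 = 10^{−1} = 10 (mod 11).
  i = 4 (α = 8): (8−5)(8−4)(8−6)(8−3) = 3·4·2·5 = 120 ≡ 10, so v_4 = 10^{−1} = 10 (mod 11).
  i = 5 (α = 3): (3−5)(3−4)(3−6)(3−8) = (−2)·(−1)·(−3)·(−5) = 30 ≡ 8, so v_5 = 8^{−1} = 7 (mod 11).
  v = [2, 4, 10, 10, 7].
Step 2: syndromes of r = [1, 3, 6, 9, 7] (all sums mod 11).
  S_0 = Σ v_i r_i = 2·1 + 4·3 + 10·6 + 10·9 + 7·7 = 213 ≡ 4.
  S_1 = Σ v_i α_i r_i = 2·5·1 + 4·4·3 + 10·6·6 + 10·8·9 + 7·3·7 = 1285 ≡ 9.
  α_i^2 mod 11 = [3, 5, 3, 9, 9].
  S_2 = Σ v_i α_i^2 r_i = 2·3·1 + 4·5·3 + 10·3·6 + 10·9·9 + 7·9·7 = 1497 ≡ 1.
  S = (4, 9, 1) ≠ 0, so r is not a codeword (an error is present).
Step 3: locate the error. For a single error e at position i, S_ℓ = v_i·e·α_i^ℓ, so α_err = S_1/S_0.
  S_0^{−1} = 4^{−1} = 3 (mod 11), so α_err = 9·3 = 27 ≡ 5 = α_1. Error position i = 1.
  Consistency check: S_2/S_1 = 1·5 = 5 ≡ 5 = α_err ✓ (single-error assumption holds).
Step 4: error magnitude e = S_0/v_1 = S_0·∏_{j≠1}(α_1 − α_j) = 4·6 = 24 ≡ 2 (mod 11).
Step 5: correct position 1: c_1 = r_1 − e = 1 − 2 ≡ 10 (mod 11). Hence c = [10, 3, 6, 9, 7].
  Check: interpolating c through the α_i gives m(x) = 8 + 7·x (degree < 2) with m(α_i) = c_i for every i, so c is indeed a codeword.


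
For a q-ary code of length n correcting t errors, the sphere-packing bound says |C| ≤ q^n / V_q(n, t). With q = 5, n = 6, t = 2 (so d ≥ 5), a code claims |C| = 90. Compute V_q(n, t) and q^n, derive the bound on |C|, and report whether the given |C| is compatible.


V_q(n, t) = 265, q^n = 15625, Hamming bound = 58, |C| = 90 > bound (violated).

Step 1: Compute V_q(n, t) = Σ_{j=0}^2 C(n, j) (q−1)^j.
  j = 0: C(6,0)·(4)^0 = 1·1 = 1.
  j = 1: C(6,1)·(4)^1 = 6·4 = 24.
  j = 2: C(6,2)·(4)^2 = 15·16 = 240.
  V_q(n, t) = 1 + 24 + 240 = 265.
Step 2: q^n = 5^6 = 15625.
Step 3: Hamming bound ⌊q^n / V_q(n,t)⌋ = ⌊15625/265⌋ = 58.
Step 4: Compare |C| = 90 to 58: violated.
The claimed |C| lies above the Hamming bound, so no 5-ary code of length 6 with d ≥ 5 can have 90 codewords.


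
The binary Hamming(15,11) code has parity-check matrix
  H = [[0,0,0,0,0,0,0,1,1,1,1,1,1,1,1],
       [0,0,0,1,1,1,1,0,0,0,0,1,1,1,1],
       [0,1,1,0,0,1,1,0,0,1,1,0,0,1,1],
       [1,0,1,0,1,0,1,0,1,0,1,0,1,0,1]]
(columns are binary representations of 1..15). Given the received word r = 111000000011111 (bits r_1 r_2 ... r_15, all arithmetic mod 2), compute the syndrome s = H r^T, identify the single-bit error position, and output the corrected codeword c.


s = (1, 0, 1, 1)^T, error position = 11, corrected codeword c = 111000000001111

Compute s = H r^T mod 2 one row at a time:
  s_1 = 0 + 0 + 0 + 1 + 1 + 1 + 1 + 1 = 5 ≡ 1 (mod 2).
  s_2 = 0 + 0 + 0 + 0 + 1 + 1 + 1 + 1 = 4 ≡ 0 (mod 2).
  s_3 = 1 + 1 + 0 + 0 + 0 + 1 + 1 + 1 = 5 ≡ 1 (mod 2).
  s_4 = 1 + 1 + 0 + 0 + 0 + 1 + 1 + 1 = 5 ≡ 1 (mod 2).
s = (1, 0, 1, 1)^T — this equals column 11 of H (binary 1011), so error is at position 11.
Correct: flip bit 11 of r = 111000000011111 to get c = 111000000001111.


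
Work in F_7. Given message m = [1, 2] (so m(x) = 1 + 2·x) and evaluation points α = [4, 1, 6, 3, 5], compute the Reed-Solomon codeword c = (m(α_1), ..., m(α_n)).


c = [2, 3, 6, 0, 4]

Message polynomial: m(x) = 1 + 2·x (mod 7).
For each evaluation point α_i, compute m(α_i) mod 7:
  α_1 = 4: Horner steps 2 → 2, so m(4) = 2.
  α_2 = 1: Horner steps 2 → 3, so m(1) = 3.
  α_3 = 6: Horner steps 2 → 6, so m(6) = 6.
  α_4 = 3: Horner steps 2 → 0, so m(3) = 0.
  α_5 = 5: Horner steps 2 → 4, so m(5) = 4.
Codeword c = [2, 3, 6, 0, 4] ∈ F_7^5.


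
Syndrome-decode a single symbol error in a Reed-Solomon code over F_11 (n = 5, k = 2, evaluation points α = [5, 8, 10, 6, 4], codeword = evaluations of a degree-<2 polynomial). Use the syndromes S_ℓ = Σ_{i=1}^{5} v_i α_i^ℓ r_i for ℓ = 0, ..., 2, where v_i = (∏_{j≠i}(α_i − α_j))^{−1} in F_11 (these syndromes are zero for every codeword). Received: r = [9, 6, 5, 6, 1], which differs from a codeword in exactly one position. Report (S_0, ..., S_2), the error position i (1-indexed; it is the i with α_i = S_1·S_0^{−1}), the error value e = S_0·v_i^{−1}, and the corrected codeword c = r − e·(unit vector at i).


S = (4, 10, 3), error at position 2, error magnitude e = 6, c = [9, 0, 5, 6, 1].

Step 1: column multipliers v_i = (∏_{j≠i}(α_i − α_j))^{−1} mod 11.
  i = 1 (α = 5): (5−8)(5−10)(5−6)(5−4) = (−3)·(−5)·(−1)·1 = −15 ≡ 7, so v_1 = 7^{−1} = 8 (mod 11).
  i = 2 (α = 8): (8−5)(8−10)(8−6)(8−4) = 3·(−2)·2·4 = −48 ≡ 7, so v_2 = 7^{−1} = 8 (mod 11).
  i = 3 (α = 10): (10−5)(10−8)(10−6)(10−4) = 5·2·4·6 = 240 ≡ 9, so v_3 = 9^{−1} = 5 (mod 11).
  i = 4 (α = 6): (6−5)(6−8)(6−10)(6−4) = 1·(−2)·(−4)·2 = 16 ≡ 5, so v_4 = 5^{−1} = 9 (mod 11).
  i = 5 (α = 4): (4−5)(4−8)(4−10)(4−6) = (−1)·(−4)·(−6)·(−2) = 48 ≡ 4, so v_5 = 4^{−1} = 3 (mod 11).
  v = [8, 8, 5, 9, 3].
Step 2: syndromes of r = [9, 6, 5, 6, 1] (all sums mod 11).
  S_0 = Σ v_i r_i = 8·9 + 8·6 + 5·5 + 9·6 + 3·1 = 202 ≡ 4.
  S_1 = Σ v_i α_i r_i = 8·5·9 + 8·8·6 + 5·10·5 + 9·6·6 + 3·4·1 = 1330 ≡ 10.
  α_i^2 mod 11 = [3, 9, 1, 3, 5].
  S_2 = Σ v_i α_i^2 r_i = 8·3·9 + 8·9·6 + 5·1·5 + 9·3·6 + 3·5·1 = 850 ≡ 3.
  S = (4, 10, 3) ≠ 0, so r is not a codeword (an error is present).
Step 3: locate the error. For a single error e at position i, S_ℓ = v_i·e·α_i^ℓ, so α_err = S_1/S_0.
  S_0^{−1} = 4^{−1} = 3 (mod 11), so α_err = 10·3 = 30 ≡ 8 = α_2. Error position i = 2.
  Consistency check: S_2/S_1 = 3·10 = 30 ≡ 8 = α_err ✓ (single-error assumption holds).
Step 4: error magnitude e = S_0/v_2 = S_0·∏_{j≠2}(α_2 − α_j) = 4·7 = 28 ≡ 6 (mod 11).
Step 5: correct position 2: c_2 = r_2 − e = 6 − 6 ≡ 0 (mod 11). Hence c = [9, 0, 5, 6, 1].
  Check: interpolating c through the α_i gives m(x) = 2 + 8·x (degree < 2) with m(α_i) = c_i for every i, so c is indeed a codeword.


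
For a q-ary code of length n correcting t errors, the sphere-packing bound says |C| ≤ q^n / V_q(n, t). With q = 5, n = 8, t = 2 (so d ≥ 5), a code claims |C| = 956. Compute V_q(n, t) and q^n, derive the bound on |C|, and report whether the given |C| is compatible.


V_q(n, t) = 481, q^n = 390625, Hamming bound = 812, |C| = 956 > bound (violated).

Step 1: Compute V_q(n, t) = Σ_{j=0}^2 C(n, j) (q−1)^j.
  j = 0: C(8,0)·(4)^0 = 1·1 = 1.
  j = 1: C(8,1)·(4)^1 = 8·4 = 32.
  j = 2: C(8,2)·(4)^2 = 28·16 = 448.
  V_q(n, t) = 1 + 32 + 448 = 481.
Step 2: q^n = 5^8 = 390625.
Step 3: Hamming bound ⌊q^n / V_q(n,t)⌋ = ⌊390625/481⌋ = 812.
Step 4: Compare |C| = 956 to 812: violated.
The claimed |C| lies above the Hamming bound, so no 5-ary code of length 8 with d ≥ 5 can have 956 codewords.


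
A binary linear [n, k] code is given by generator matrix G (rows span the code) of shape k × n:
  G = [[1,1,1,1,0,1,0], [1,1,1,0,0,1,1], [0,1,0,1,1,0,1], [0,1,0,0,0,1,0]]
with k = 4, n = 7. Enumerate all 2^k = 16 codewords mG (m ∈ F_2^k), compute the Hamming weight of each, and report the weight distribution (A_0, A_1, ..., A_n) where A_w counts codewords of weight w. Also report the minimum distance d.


Weight distribution: A_0 = 1, A_2 = 4, A_3 = 2, A_4 = 3, A_5 = 6. Minimum distance d = 2.

Enumerate all 2^4 = 16 messages m ∈ F_2^4.
For each, compute codeword c = mG in F_2^7, then tally its weight.
  m = 0000 → c = 0000000, weight = 0.
  m = 1000 → c = 1111010, weight = 5.
  m = 0100 → c = 1110011, weight = 5.
  m = 1100 → c = 0001001, weight = 2.
  m = 0010 → c = 0101101, weight = 4.
  m = 1010 → c = 1010111, weight = 5.
  m = 0110 → c = 1011110, weight = 5.
  m = 1110 → c = 0100100, weight = 2.
  m = 0001 → c = 0100010, weight = 2.
  m = 1001 → c = 1011000, weight = 3.
  m = 0101 → c = 1010001, weight = 3.
  m = 1101 → c = 0101011, weight = 4.
  m = 0011 → c = 0001111, weight = 4.
  m = 1011 → c = 1110101, weight = 5.
  m = 0111 → c = 1111100, weight = 5.
  m = 1111 → c = 0000110, weight = 2.
Tally weights:
  weight 0: 1 codewords.
  weight 2: 4 codewords.
  weight 3: 2 codewords.
  weight 4: 3 codewords.
  weight 5: 6 codewords.
Minimum distance d = smallest w > 0 with A_w > 0 = 2.
Sanity: Σ A_w = 16 = 2^4 = 16 ✓.


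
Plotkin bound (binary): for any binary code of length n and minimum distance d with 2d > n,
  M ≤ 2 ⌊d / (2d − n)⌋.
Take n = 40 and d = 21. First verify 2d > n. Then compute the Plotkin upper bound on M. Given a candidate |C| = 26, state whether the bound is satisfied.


Plotkin bound M ≤ 20; given |C| = 26 > bound (violated).

Check applicability: 2d = 42, n = 40.
2d − n = 2 > 0, so Plotkin applies.
Compute d/(2d−n) = 21/2 ≈ 10.5000.
⌊d/(2d−n)⌋ = 10.
Plotkin bound: M ≤ 2·10 = 20.
Given |C| = 26, check: VIOLATED.
This |C| is above the Plotkin bound, so no binary code with n = 40, d = 21 and 26 codewords exists.


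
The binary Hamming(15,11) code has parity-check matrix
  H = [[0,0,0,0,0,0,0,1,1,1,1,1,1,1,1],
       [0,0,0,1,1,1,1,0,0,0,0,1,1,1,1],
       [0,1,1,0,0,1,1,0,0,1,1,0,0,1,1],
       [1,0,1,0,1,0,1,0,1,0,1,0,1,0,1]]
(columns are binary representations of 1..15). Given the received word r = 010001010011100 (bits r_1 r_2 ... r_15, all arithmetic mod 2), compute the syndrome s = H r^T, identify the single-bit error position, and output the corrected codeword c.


s = (0, 1, 1, 0)^T, error position = 6, corrected codeword c = 010000010011100

Compute s = H r^T mod 2 one row at a time:
  s_1 = 1 + 0 + 0 + 1 + 1 + 1 + 0 + 0 = 4 ≡ 0 (mod 2).
  s_2 = 0 + 0 + 1 + 0 + 1 + 1 + 0 + 0 = 3 ≡ 1 (mod 2).
  s_3 = 1 + 0 + 1 + 0 + 0 + 1 + 0 + 0 = 3 ≡ 1 (mod 2).
  s_4 = 0 + 0 + 0 + 0 + 0 + 1 + 1 + 0 = 2 ≡ 0 (mod 2).
s = (0, 1, 1, 0)^T — this equals column 6 of H (binary 0110), so error is at position 6.
Correct: flip bit 6 of r = 010001010011100 to get c = 010000010011100.


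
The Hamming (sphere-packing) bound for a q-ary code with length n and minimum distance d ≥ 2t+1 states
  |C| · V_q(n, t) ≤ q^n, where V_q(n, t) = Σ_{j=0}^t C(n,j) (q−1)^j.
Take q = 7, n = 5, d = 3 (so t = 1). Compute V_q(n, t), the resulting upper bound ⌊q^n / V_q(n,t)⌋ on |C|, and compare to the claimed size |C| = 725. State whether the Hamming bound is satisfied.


V_q(n, t) = 31, q^n = 16807, Hamming bound = 542, |C| = 725 > bound (violated).

Step 1: Compute V_q(n, t) = Σ_{j=0}^1 C(n, j) (q−1)^j.
  j = 0: C(5,0)·(6)^0 = 1·1 = 1.
  j = 1: C(5,1)·(6)^1 = 5·6 = 30.
  V_q(n, t) = 1 + 30 = 31.
Step 2: q^n = 7^5 = 16807.
Step 3: Hamming bound ⌊q^n / V_q(n,t)⌋ = ⌊16807/31⌋ = 542.
Step 4: Compare |C| = 725 to 542: violated.
The claimed |C| lies above the Hamming bound, so no 7-ary code of length 5 with d ≥ 3 can have 725 codewords.


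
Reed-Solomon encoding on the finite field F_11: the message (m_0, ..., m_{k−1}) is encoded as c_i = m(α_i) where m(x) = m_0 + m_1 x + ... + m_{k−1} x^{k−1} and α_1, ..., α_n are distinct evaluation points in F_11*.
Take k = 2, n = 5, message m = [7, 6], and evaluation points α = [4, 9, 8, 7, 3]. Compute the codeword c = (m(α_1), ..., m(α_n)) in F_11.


c = [9, 6, 0, 5, 3]

Message polynomial: m(x) = 7 + 6·x (mod 11).
For each evaluation point α_i, compute m(α_i) mod 11:
  α_1 = 4: Horner steps 6 → 9, so m(4) = 9.
  α_2 = 9: Horner steps 6 → 6, so m(9) = 6.
  α_3 = 8: Horner steps 6 → 0, so m(8) = 0.
  α_4 = 7: Horner steps 6 → 5, so m(7) = 5.
  α_5 = 3: Horner steps 6 → 3, so m(3) = 3.
Codeword c = [9, 6, 0, 5, 3] ∈ F_11^5.


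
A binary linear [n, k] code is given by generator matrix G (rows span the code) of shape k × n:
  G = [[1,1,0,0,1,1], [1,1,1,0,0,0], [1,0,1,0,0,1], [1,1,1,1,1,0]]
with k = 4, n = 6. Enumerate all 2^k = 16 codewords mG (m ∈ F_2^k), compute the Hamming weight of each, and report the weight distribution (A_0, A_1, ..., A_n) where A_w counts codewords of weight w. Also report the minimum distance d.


Weight distribution: A_0 = 1, A_2 = 4, A_3 = 6, A_4 = 3, A_5 = 2. Minimum distance d = 2.

Enumerate all 2^4 = 16 messages m ∈ F_2^4.
For each, compute codeword c = mG in F_2^6, then tally its weight.
  m = 0000 → c = 000000, weight = 0.
  m = 1000 → c = 110011, weight = 4.
  m = 0100 → c = 111000, weight = 3.
  m = 1100 → c = 001011, weight = 3.
  m = 0010 → c = 101001, weight = 3.
  m = 1010 → c = 011010, weight = 3.
  m = 0110 → c = 010001, weight = 2.
  m = 1110 → c = 100010, weight = 2.
  m = 0001 → c = 111110, weight = 5.
  m = 1001 → c = 001101, weight = 3.
  m = 0101 → c = 000110, weight = 2.
  m = 1101 → c = 110101, weight = 4.
  m = 0011 → c = 010111, weight = 4.
  m = 1011 → c = 100100, weight = 2.
  m = 0111 → c = 101111, weight = 5.
  m = 1111 → c = 011100, weight = 3.
Tally weights:
  weight 0: 1 codewords.
  weight 2: 4 codewords.
  weight 3: 6 codewords.
  weight 4: 3 codewords.
  weight 5: 2 codewords.
Minimum distance d = smallest w > 0 with A_w > 0 = 2.
Sanity: Σ A_w = 16 = 2^4 = 16 ✓.


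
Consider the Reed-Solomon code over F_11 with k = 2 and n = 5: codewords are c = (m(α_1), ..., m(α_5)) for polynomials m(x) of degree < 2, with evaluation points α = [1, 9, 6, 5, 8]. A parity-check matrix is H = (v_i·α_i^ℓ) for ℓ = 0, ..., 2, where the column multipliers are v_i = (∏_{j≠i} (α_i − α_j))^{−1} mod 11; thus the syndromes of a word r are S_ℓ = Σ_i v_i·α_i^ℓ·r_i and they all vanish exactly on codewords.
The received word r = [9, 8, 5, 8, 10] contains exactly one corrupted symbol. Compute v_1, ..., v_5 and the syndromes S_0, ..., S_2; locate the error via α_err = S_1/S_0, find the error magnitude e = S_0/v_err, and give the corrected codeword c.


S = (7, 8, 6), error at position 2, error magnitude e = 1, c = [9, 7, 5, 8, 10].

Step 1: column multipliers v_i = (∏_{j≠i}(α_i − α_j))^{−1} mod 11.
  i = 1 (α = 1): (1−9)(1−6)(1−5)(1−8) = (−8)·(−5)·(−4)·(−7) = 1120 ≡ 9, so v_1 = 9^{−1} = 5 (mod 11).
  i = 2 (α = 9): (9−1)(9−6)(9−5)(9−8) = 8·3·4·1 = 96 ≡ 8, so v_2 = 8^{−1} = 7 (mod 11).
  i = 3 (α = 6): (6−1)(6−9)(6−5)(6−8) = 5·(−3)·1·(−2) = 30 ≡ 8, so v_3 = 8^{−1} = 7 (mod 11).
  i = 4 (α = 5): (5−1)(5−9)(5−6)(5−8) = 4·(−4)·(−1)·(−3) = −48 ≡ 7, so v_4 = 7^{−1} = 8 (mod 11).
  i = 5 (α = 8): (8−1)(8−9)(8−6)(8−5) = 7·(−1)·2·3 = −42 ≡ 2, so v_5 = 2^{−1} = 6 (mod 11).
  v = [5, 7, 7, 8, 6].
Step 2: syndromes of r = [9, 8, 5, 8, 10] (all sums mod 11).
  S_0 = Σ v_i r_i = 5·9 + 7·8 + 7·5 + 8·8 + 6·10 = 260 ≡ 7.
  S_1 = Σ v_i α_i r_i = 5·1·9 + 7·9·8 + 7·6·5 + 8·5·8 + 6·8·10 = 1559 ≡ 8.
  α_i^2 mod 11 = [1, 4, 3, 3, 9].
  S_2 = Σ v_i α_i^2 r_i = 5·1·9 + 7·4·8 + 7·3·5 + 8·3·8 + 6·9·10 = 1106 ≡ 6.
  S = (7, 8, 6) ≠ 0, so r is not a codeword (an error is present).
Step 3: locate the error. For a single error e at position i, S_ℓ = v_i·e·α_i^ℓ, so α_err = S_1/S_0.
  S_0^{−1} = 7^{−1} = 8 (mod 11), so α_err = 8·8 = 64 ≡ 9 = α_2. Error position i = 2.
  Consistency check: S_2/S_1 = 6·7 = 42 ≡ 9 = α_err ✓ (single-error assumption holds).
Step 4: error magnitude e = S_0/v_2 = S_0·∏_{j≠2}(α_2 − α_j) = 7·8 = 56 ≡ 1 (mod 11).
Step 5: correct position 2: c_2 = r_2 − e = 8 − 1 ≡ 7 (mod 11). Hence c = [9, 7, 5, 8, 10].
  Check: interpolating c through the α_i gives m(x) = 1 + 8·x (degree < 2) with m(α_i) = c_i for every i, so c is indeed a codeword.


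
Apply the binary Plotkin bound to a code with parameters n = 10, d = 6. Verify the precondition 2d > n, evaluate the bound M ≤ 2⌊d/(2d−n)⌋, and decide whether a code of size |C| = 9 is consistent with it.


Plotkin bound M ≤ 6; given |C| = 9 > bound (violated).

Check applicability: 2d = 12, n = 10.
2d − n = 2 > 0, so Plotkin applies.
Compute d/(2d−n) = 6/2 ≈ 3.0000.
⌊d/(2d−n)⌋ = 3.
Plotkin bound: M ≤ 2·3 = 6.
Given |C| = 9, check: VIOLATED.
This |C| is above the Plotkin bound, so no binary code with n = 10, d = 6 and 9 codewords exists.


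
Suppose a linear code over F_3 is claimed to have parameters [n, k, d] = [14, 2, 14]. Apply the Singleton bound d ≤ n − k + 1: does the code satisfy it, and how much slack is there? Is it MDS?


Singleton RHS = n − k + 1 = 13, slack = -1, bound violated (no such code; not MDS).

Singleton bound: d ≤ n − k + 1.
Here n = 14, k = 2, so n − k + 1 = 13.
Given d = 14, check d ≤ 13: NO.
Slack = (n − k + 1) − d = -1.
The slack is negative: d = 14 exceeds n − k + 1 = 13 by 1, so the Singleton bound is violated and no linear [14, 2, 14]_3 code can exist. In particular it is not MDS (MDS requires d = n − k + 1 exactly).
Description: the claimed parameters are [14, 2, 14]_3; such a code would be impossible (violates the Singleton bound).


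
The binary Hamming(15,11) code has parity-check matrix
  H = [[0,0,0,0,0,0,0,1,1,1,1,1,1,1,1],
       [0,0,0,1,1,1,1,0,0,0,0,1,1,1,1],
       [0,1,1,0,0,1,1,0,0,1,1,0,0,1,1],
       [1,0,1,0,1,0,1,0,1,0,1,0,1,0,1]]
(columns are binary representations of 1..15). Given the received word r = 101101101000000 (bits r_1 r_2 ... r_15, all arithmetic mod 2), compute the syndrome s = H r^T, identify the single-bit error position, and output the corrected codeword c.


s = (1, 1, 1, 0)^T, error position = 14, corrected codeword c = 101101101000010

Compute s = H r^T mod 2 one row at a time:
  s_1 = 0 + 1 + 0 + 0 + 0 + 0 + 0 + 0 = 1 ≡ 1 (mod 2).
  s_2 = 1 + 0 + 1 + 1 + 0 + 0 + 0 + 0 = 3 ≡ 1 (mod 2).
  s_3 = 0 + 1 + 1 + 1 + 0 + 0 + 0 + 0 = 3 ≡ 1 (mod 2).
  s_4 = 1 + 1 + 0 + 1 + 1 + 0 + 0 + 0 = 4 ≡ 0 (mod 2).
s = (1, 1, 1, 0)^T — this equals column 14 of H (binary 1110), so error is at position 14.
Correct: flip bit 14 of r = 101101101000000 to get c = 101101101000010.


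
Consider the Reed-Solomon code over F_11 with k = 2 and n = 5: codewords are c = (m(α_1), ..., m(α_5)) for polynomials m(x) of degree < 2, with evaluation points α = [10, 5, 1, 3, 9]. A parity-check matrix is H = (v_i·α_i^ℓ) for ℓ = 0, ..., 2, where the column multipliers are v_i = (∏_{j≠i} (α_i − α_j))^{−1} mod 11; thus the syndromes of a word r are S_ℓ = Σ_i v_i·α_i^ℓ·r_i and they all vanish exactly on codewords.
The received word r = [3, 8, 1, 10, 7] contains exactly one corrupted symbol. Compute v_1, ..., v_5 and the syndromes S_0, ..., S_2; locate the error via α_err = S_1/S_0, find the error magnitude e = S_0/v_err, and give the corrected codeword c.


S = (6, 10, 2), error at position 5, error magnitude e = 3, c = [3, 8, 1, 10, 4].

Step 1: column multipliers v_i = (∏_{j≠i}(α_i − α_j))^{−1} mod 11.
  i = 1 (α = 10): (10−5)(10−1)(10−3)(10−9) = 5·9·7·1 = 315 ≡ 7, so v_1 = 7^{−1} = 8 (mod 11).
  i = 2 (α = 5): (5−10)(5−1)(5−3)(5−9) = (−5)·4·2·(−4) = 160 ≡ 6, so v_2 = 6^{−1} = 2 (mod 11).
  i = 3 (α = 1): (1−10)(1−5)(1−3)(1−9) = (−9)·(−4)·(−2)·(−8) = 576 ≡ 4, so v_3 = 4^{−1} = 3 (mod 11).
  i = 4 (α = 3): (3−10)(3−5)(3−1)(3−9) = (−7)·(−2)·2·(−6) = −168 ≡ 8, so v_4 = 8^{−1} = 7 (mod 11).
  i = 5 (α = 9): (9−10)(9−5)(9−1)(9−3) = (−1)·4·8·6 = −192 ≡ 6, so v_5 = 6^{−1} = 2 (mod 11).
  v = [8, 2, 3, 7, 2].
Step 2: syndromes of r = [3, 8, 1, 10, 7] (all sums mod 11).
  S_0 = Σ v_i r_i = 8·3 + 2·8 + 3·1 + 7·10 + 2·7 = 127 ≡ 6.
  S_1 = Σ v_i α_i r_i = 8·10·3 + 2·5·8 + 3·1·1 + 7·3·10 + 2·9·7 = 659 ≡ 10.
  α_i^2 mod 11 = [1, 3, 1, 9, 4].
  S_2 = Σ v_i α_i^2 r_i = 8·1·3 + 2·3·8 + 3·1·1 + 7·9·10 + 2·4·7 = 761 ≡ 2.
  S = (6, 10, 2) ≠ 0, so r is not a codeword (an error is present).
Step 3: locate the error. For a single error e at position i, S_ℓ = v_i·e·α_i^ℓ, so α_err = S_1/S_0.
  S_0^{−1} = 6^{−1} = 2 (mod 11), so α_err = 10·2 = 20 ≡ 9 = α_5. Error position i = 5.
  Consistency check: S_2/S_1 = 2·10 = 20 ≡ 9 = α_err ✓ (single-error assumption holds).
Step 4: error magnitude e = S_0/v_5 = S_0·∏_{j≠5}(α_5 − α_j) = 6·6 = 36 ≡ 3 (mod 11).
Step 5: correct position 5: c_5 = r_5 − e = 7 − 3 ≡ 4 (mod 11). Hence c = [3, 8, 1, 10, 4].
  Check: interpolating c through the α_i gives m(x) = 2 + 10·x (degree < 2) with m(α_i) = c_i for every i, so c is indeed a codeword.


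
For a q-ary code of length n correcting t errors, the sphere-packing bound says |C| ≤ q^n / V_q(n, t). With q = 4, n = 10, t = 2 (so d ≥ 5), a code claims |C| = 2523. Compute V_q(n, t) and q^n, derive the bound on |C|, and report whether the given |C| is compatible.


V_q(n, t) = 436, q^n = 1048576, Hamming bound = 2404, |C| = 2523 > bound (violated).

Step 1: Compute V_q(n, t) = Σ_{j=0}^2 C(n, j) (q−1)^j.
  j = 0: C(10,0)·(3)^0 = 1·1 = 1.
  j = 1: C(10,1)·(3)^1 = 10·3 = 30.
  j = 2: C(10,2)·(3)^2 = 45·9 = 405.
  V_q(n, t) = 1 + 30 + 405 = 436.
Step 2: q^n = 4^10 = 1048576.
Step 3: Hamming bound ⌊q^n / V_q(n,t)⌋ = ⌊1048576/436⌋ = 2404.
Step 4: Compare |C| = 2523 to 2404: violated.
The claimed |C| lies above the Hamming bound, so no 4-ary code of length 10 with d ≥ 5 can have 2523 codewords.


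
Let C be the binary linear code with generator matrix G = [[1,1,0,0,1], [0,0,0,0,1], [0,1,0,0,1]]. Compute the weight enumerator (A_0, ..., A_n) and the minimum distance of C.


Weight distribution: A_0 = 1, A_1 = 3, A_2 = 3, A_3 = 1. Minimum distance d = 1.

Enumerate all 2^3 = 8 messages m ∈ F_2^3.
For each, compute codeword c = mG in F_2^5, then tally its weight.
  m = 000 → c = 00000, weight = 0.
  m = 100 → c = 11001, weight = 3.
  m = 010 → c = 00001, weight = 1.
  m = 110 → c = 11000, weight = 2.
  m = 001 → c = 01001, weight = 2.
  m = 101 → c = 10000, weight = 1.
  m = 011 → c = 01000, weight = 1.
  m = 111 → c = 10001, weight = 2.
Tally weights:
  weight 0: 1 codewords.
  weight 1: 3 codewords.
  weight 2: 3 codewords.
  weight 3: 1 codewords.
Minimum distance d = smallest w > 0 with A_w > 0 = 1.
Sanity: Σ A_w = 8 = 2^3 = 8 ✓.


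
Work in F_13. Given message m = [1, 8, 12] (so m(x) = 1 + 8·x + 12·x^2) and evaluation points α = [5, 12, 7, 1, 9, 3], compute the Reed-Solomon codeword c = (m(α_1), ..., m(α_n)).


c = [3, 5, 8, 8, 5, 3]

Message polynomial: m(x) = 1 + 8·x + 12·x^2 (mod 13).
For each evaluation point α_i, compute m(α_i) mod 13:
  α_1 = 5: Horner steps 12 → 3 → 3, so m(5) = 3.
  α_2 = 12: Horner steps 12 → 9 → 5, so m(12) = 5.
  α_3 = 7: Horner steps 12 → 1 → 8, so m(7) = 8.
  α_4 = 1: Horner steps 12 → 7 → 8, so m(1) = 8.
  α_5 = 9: Horner steps 12 → 12 → 5, so m(9) = 5.
  α_6 = 3: Horner steps 12 → 5 → 3, so m(3) = 3.
Codeword c = [3, 5, 8, 8, 5, 3] ∈ F_13^6.


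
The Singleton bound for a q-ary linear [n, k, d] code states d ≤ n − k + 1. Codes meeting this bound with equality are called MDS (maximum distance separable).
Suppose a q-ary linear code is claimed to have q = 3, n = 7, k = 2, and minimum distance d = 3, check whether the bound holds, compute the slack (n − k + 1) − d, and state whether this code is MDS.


Singleton RHS = n − k + 1 = 6, slack = 3, bound satisfied, not MDS.

Singleton bound: d ≤ n − k + 1.
Here n = 7, k = 2, so n − k + 1 = 6.
Given d = 3, check d ≤ 6: YES.
Slack = (n − k + 1) − d = 3.
The code is NOT MDS (slack = 3 > 0).
Description: the claimed parameters are [7, 2, 3]_3; such a code would be non-MDS.


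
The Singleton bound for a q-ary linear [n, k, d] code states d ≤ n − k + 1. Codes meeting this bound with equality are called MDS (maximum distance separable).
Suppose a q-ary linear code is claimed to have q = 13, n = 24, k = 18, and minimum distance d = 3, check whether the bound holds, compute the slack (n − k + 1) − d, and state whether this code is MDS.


Singleton RHS = n − k + 1 = 7, slack = 4, bound satisfied, not MDS.

Singleton bound: d ≤ n − k + 1.
Here n = 24, k = 18, so n − k + 1 = 7.
Given d = 3, check d ≤ 7: YES.
Slack = (n − k + 1) − d = 4.
The code is NOT MDS (slack = 4 > 0).
Description: the claimed parameters are [24, 18, 3]_13; such a code would be non-MDS.


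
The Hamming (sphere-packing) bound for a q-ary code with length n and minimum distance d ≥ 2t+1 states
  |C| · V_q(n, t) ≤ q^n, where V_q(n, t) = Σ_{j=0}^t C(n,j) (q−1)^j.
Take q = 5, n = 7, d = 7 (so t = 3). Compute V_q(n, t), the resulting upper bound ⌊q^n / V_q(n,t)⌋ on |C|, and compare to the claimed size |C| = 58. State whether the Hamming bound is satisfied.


V_q(n, t) = 2605, q^n = 78125, Hamming bound = 29, |C| = 58 > bound (violated).

Step 1: Compute V_q(n, t) = Σ_{j=0}^3 C(n, j) (q−1)^j.
  j = 0: C(7,0)·(4)^0 = 1·1 = 1.
  j = 1: C(7,1)·(4)^1 = 7·4 = 28.
  j = 2: C(7,2)·(4)^2 = 21·16 = 336.
  j = 3: C(7,3)·(4)^3 = 35·64 = 2240.
  V_q(n, t) = 1 + 28 + 336 + 2240 = 2605.
Step 2: q^n = 5^7 = 78125.
Step 3: Hamming bound ⌊q^n / V_q(n,t)⌋ = ⌊78125/2605⌋ = 29.
Step 4: Compare |C| = 58 to 29: violated.
The claimed |C| lies above the Hamming bound, so no 5-ary code of length 7 with d ≥ 7 can have 58 codewords.


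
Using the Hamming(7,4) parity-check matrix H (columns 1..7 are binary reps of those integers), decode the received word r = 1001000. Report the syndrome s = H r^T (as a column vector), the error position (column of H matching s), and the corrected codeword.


s = (1, 0, 1)^T, error position = 5, corrected codeword c = 1001100

Compute s = H r^T mod 2 one row at a time:
  s_1 = 1 + 0 + 0 + 0 = 1 ≡ 1 (mod 2).
  s_2 = 0 + 0 + 0 + 0 = 0 ≡ 0 (mod 2).
  s_3 = 1 + 0 + 0 + 0 = 1 ≡ 1 (mod 2).
s = (1, 0, 1)^T — this equals column 5 of H (binary 101), so error is at position 5.
Correct: flip bit 5 of r = 1001000 to get c = 1001100.


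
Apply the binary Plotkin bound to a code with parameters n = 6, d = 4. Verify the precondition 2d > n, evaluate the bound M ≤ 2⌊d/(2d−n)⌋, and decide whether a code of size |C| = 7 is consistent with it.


Plotkin bound M ≤ 4; given |C| = 7 > bound (violated).

Check applicability: 2d = 8, n = 6.
2d − n = 2 > 0, so Plotkin applies.
Compute d/(2d−n) = 4/2 ≈ 2.0000.
⌊d/(2d−n)⌋ = 2.
Plotkin bound: M ≤ 2·2 = 4.
Given |C| = 7, check: VIOLATED.
This |C| is above the Plotkin bound, so no binary code with n = 6, d = 4 and 7 codewords exists.


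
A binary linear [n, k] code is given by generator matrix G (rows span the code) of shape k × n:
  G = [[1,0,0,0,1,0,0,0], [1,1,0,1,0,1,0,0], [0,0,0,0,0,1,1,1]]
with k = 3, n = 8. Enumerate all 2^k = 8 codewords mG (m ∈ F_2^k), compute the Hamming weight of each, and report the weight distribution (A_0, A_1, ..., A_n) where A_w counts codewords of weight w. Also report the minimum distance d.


Weight distribution: A_0 = 1, A_2 = 1, A_3 = 1, A_4 = 2, A_5 = 3. Minimum distance d = 2.

Enumerate all 2^3 = 8 messages m ∈ F_2^3.
For each, compute codeword c = mG in F_2^8, then tally its weight.
  m = 000 → c = 00000000, weight = 0.
  m = 100 → c = 10001000, weight = 2.
  m = 010 → c = 11010100, weight = 4.
  m = 110 → c = 01011100, weight = 4.
  m = 001 → c = 00000111, weight = 3.
  m = 101 → c = 10001111, weight = 5.
  m = 011 → c = 11010011, weight = 5.
  m = 111 → c = 01011011, weight = 5.
Tally weights:
  weight 0: 1 codewords.
  weight 2: 1 codewords.
  weight 3: 1 codewords.
  weight 4: 2 codewords.
  weight 5: 3 codewords.
Minimum distance d = smallest w > 0 with A_w > 0 = 2.
Sanity: Σ A_w = 8 = 2^3 = 8 ✓.


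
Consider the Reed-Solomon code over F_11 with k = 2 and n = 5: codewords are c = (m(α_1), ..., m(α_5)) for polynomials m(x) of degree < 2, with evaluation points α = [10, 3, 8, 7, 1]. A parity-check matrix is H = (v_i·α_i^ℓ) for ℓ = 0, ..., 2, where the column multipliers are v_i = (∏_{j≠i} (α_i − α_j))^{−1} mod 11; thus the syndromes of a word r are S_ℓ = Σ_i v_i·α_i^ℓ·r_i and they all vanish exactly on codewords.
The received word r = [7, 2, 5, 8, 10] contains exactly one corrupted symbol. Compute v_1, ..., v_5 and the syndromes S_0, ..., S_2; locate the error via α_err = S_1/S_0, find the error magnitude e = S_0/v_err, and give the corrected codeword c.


S = (8, 9, 6), error at position 3, error magnitude e = 1, c = [7, 2, 4, 8, 10].

Step 1: column multipliers v_i = (∏_{j≠i}(α_i − α_j))^{−1} mod 11.
  i = 1 (α = 10): (10−3)(10−8)(10−7)(10−1) = 7·2·3·9 = 378 ≡ 4, so v_1 = 4^{−1} = 3 (mod 11).
  i = 2 (α = 3): (3−10)(3−8)(3−7)(3−1) = (−7)·(−5)·(−4)·2 = −280 ≡ 6, so v_2 = 6^{−1} = 2 (mod 11).
  i = 3 (α = 8): (8−10)(8−3)(8−7)(8−1) = (−2)·5·1·7 = −70 ≡ 7, so v_3 = 7^{−1} = 8 (mod 11).
  i = 4 (α = 7): (7−10)(7−3)(7−8)(7−1) = (−3)·4·(−1)·6 = 72 ≡ 6, so v_4 = 6^{−1} = 2 (mod 11).
  i = 5 (α = 1): (1−10)(1−3)(1−8)(1−7) = (−9)·(−2)·(−7)·(−6) = 756 ≡ 8, so v_5 = 8^{−1} = 7 (mod 11).
  v = [3, 2, 8, 2, 7].
Step 2: syndromes of r = [7, 2, 5, 8, 10] (all sums mod 11).
  S_0 = Σ v_i r_i = 3·7 + 2·2 + 8·5 + 2·8 + 7·10 = 151 ≡ 8.
  S_1 = Σ v_i α_i r_i = 3·10·7 + 2·3·2 + 8·8·5 + 2·7·8 + 7·1·10 = 724 ≡ 9.
  α_i^2 mod 11 = [1, 9, 9, 5, 1].
  S_2 = Σ v_i α_i^2 r_i = 3·1·7 + 2·9·2 + 8·9·5 + 2·5·8 + 7·1·10 = 567 ≡ 6.
  S = (8, 9, 6) ≠ 0, so r is not a codeword (an error is present).
Step 3: locate the error. For a single error e at position i, S_ℓ = v_i·e·α_i^ℓ, so α_err = S_1/S_0.
  S_0^{−1} = 8^{−1} = 7 (mod 11), so α_err = 9·7 = 63 ≡ 8 = α_3. Error position i = 3.
  Consistency check: S_2/S_1 = 6·5 = 30 ≡ 8 = α_err ✓ (single-error assumption holds).
Step 4: error magnitude e = S_0/v_3 = S_0·∏_{j≠3}(α_3 − α_j) = 8·7 = 56 ≡ 1 (mod 11).
Step 5: correct position 3: c_3 = r_3 − e = 5 − 1 ≡ 4 (mod 11). Hence c = [7, 2, 4, 8, 10].
  Check: interpolating c through the α_i gives m(x) = 3 + 7·x (degree < 2) with m(α_i) = c_i for every i, so c is indeed a codeword.


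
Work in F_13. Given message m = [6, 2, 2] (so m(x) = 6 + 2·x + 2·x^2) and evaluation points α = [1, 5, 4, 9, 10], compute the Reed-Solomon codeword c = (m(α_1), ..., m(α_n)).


c = [10, 1, 7, 4, 5]

Message polynomial: m(x) = 6 + 2·x + 2·x^2 (mod 13).
For each evaluation point α_i, compute m(α_i) mod 13:
  α_1 = 1: Horner steps 2 → 4 → 10, so m(1) = 10.
  α_2 = 5: Horner steps 2 → 12 → 1, so m(5) = 1.
  α_3 = 4: Horner steps 2 → 10 → 7, so m(4) = 7.
  α_4 = 9: Horner steps 2 → 7 → 4, so m(9) = 4.
  α_5 = 10: Horner steps 2 → 9 → 5, so m(10) = 5.
Codeword c = [10, 1, 7, 4, 5] ∈ F_13^5.


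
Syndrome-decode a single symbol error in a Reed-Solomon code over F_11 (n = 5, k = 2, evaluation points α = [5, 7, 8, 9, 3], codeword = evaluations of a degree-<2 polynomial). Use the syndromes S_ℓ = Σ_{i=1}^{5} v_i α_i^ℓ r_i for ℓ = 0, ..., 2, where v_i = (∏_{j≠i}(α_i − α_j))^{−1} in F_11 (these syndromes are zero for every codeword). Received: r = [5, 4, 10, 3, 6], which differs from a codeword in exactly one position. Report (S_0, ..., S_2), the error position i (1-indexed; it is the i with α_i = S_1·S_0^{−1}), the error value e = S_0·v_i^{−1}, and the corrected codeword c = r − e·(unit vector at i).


S = (8, 9, 6), error at position 3, error magnitude e = 1, c = [5, 4, 9, 3, 6].

Step 1: column multipliers v_i = (∏_{j≠i}(α_i − α_j))^{−1} mod 11.
  i = 1 (α = 5): (5−7)(5−8)(5−9)(5−3) = (−2)·(−3)·(−4)·2 = −48 ≡ 7, so v_1 = 7^{−1} = 8 (mod 11).
  i = 2 (α = 7): (7−5)(7−8)(7−9)(7−3) = 2·(−1)·(−2)·4 = 16 ≡ 5, so v_2 = 5^{−1} = 9 (mod 11).
  i = 3 (α = 8): (8−5)(8−7)(8−9)(8−3) = 3·1·(−1)·5 = −15 ≡ 7, so v_3 = 7^{−1} = 8 (mod 11).
  i = 4 (α = 9): (9−5)(9−7)(9−8)(9−3) = 4·2·1·6 = 48 ≡ 4, so v_4 = 4^{−1} = 3 (mod 11).
  i = 5 (α = 3): (3−5)(3−7)(3−8)(3−9) = (−2)·(−4)·(−5)·(−6) = 240 ≡ 9, so v_5 = 9^{−1} = 5 (mod 11).
  v = [8, 9, 8, 3, 5].
Step 2: syndromes of r = [5, 4, 10, 3, 6] (all sums mod 11).
  S_0 = Σ v_i r_i = 8·5 + 9·4 + 8·10 + 3·3 + 5·6 = 195 ≡ 8.
  S_1 = Σ v_i α_i r_i = 8·5·5 + 9·7·4 + 8·8·10 + 3·9·3 + 5·3·6 = 1263 ≡ 9.
  α_i^2 mod 11 = [3, 5, 9, 4, 9].
  S_2 = Σ v_i α_i^2 r_i = 8·3·5 + 9·5·4 + 8·9·10 + 3·4·3 + 5·9·6 = 1326 ≡ 6.
  S = (8, 9, 6) ≠ 0, so r is not a codeword (an error is present).
Step 3: locate the error. For a single error e at position i, S_ℓ = v_i·e·α_i^ℓ, so α_err = S_1/S_0.
  S_0^{−1} = 8^{−1} = 7 (mod 11), so α_err = 9·7 = 63 ≡ 8 = α_3. Error position i = 3.
  Consistency check: S_2/S_1 = 6·5 = 30 ≡ 8 = α_err ✓ (single-error assumption holds).
Step 4: error magnitude e = S_0/v_3 = S_0·∏_{j≠3}(α_3 − α_j) = 8·7 = 56 ≡ 1 (mod 11).
Step 5: correct position 3: c_3 = r_3 − e = 10 − 1 ≡ 9 (mod 11). Hence c = [5, 4, 9, 3, 6].
  Check: interpolating c through the α_i gives m(x) = 2 + 5·x (degree < 2) with m(α_i) = c_i for every i, so c is indeed a codeword.


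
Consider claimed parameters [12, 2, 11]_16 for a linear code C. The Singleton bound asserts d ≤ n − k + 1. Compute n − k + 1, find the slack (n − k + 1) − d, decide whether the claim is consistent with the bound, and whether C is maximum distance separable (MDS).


Singleton RHS = n − k + 1 = 11, slack = 0, bound satisfied, MDS.

Singleton bound: d ≤ n − k + 1.
Here n = 12, k = 2, so n − k + 1 = 11.
Given d = 11, check d ≤ 11: YES.
Slack = (n − k + 1) − d = 0.
The code is MDS (slack = 0).
Description: the claimed parameters are [12, 2, 11]_16; such a code would be MDS (meets Singleton bound).


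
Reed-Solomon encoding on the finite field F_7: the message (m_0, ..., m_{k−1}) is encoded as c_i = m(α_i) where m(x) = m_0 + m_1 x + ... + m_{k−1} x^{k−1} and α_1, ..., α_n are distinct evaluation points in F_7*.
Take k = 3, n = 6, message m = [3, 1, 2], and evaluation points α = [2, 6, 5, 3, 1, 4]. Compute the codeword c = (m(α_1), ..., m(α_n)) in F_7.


c = [6, 4, 2, 3, 6, 4]

Message polynomial: m(x) = 3 + 1·x + 2·x^2 (mod 7).
For each evaluation point α_i, compute m(α_i) mod 7:
  α_1 = 2: Horner steps 2 → 5 → 6, so m(2) = 6.
  α_2 = 6: Horner steps 2 → 6 → 4, so m(6) = 4.
  α_3 = 5: Horner steps 2 → 4 → 2, so m(5) = 2.
  α_4 = 3: Horner steps 2 → 0 → 3, so m(3) = 3.
  α_5 = 1: Horner steps 2 → 3 → 6, so m(1) = 6.
  α_6 = 4: Horner steps 2 → 2 → 4, so m(4) = 4.
Codeword c = [6, 4, 2, 3, 6, 4] ∈ F_7^6.


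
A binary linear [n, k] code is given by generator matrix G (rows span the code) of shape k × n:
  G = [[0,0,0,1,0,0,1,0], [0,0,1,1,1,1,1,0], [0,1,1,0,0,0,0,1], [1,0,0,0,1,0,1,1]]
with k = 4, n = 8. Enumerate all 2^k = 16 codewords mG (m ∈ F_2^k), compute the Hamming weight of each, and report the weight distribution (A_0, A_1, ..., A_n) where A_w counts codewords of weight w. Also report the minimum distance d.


Weight distribution: A_0 = 1, A_2 = 1, A_3 = 2, A_4 = 5, A_5 = 6, A_6 = 1. Minimum distance d = 2.

Enumerate all 2^4 = 16 messages m ∈ F_2^4.
For each, compute codeword c = mG in F_2^8, then tally its weight.
  m = 0000 → c = 00000000, weight = 0.
  m = 1000 → c = 00010010, weight = 2.
  m = 0100 → c = 00111110, weight = 5.
  m = 1100 → c = 00101100, weight = 3.
  m = 0010 → c = 01100001, weight = 3.
  m = 1010 → c = 01110011, weight = 5.
  m = 0110 → c = 01011111, weight = 6.
  m = 1110 → c = 01001101, weight = 4.
  m = 0001 → c = 10001011, weight = 4.
  m = 1001 → c = 10011001, weight = 4.
  m = 0101 → c = 10110101, weight = 5.
  m = 1101 → c = 10100111, weight = 5.
  m = 0011 → c = 11101010, weight = 5.
  m = 1011 → c = 11111000, weight = 5.
  m = 0111 → c = 11010100, weight = 4.
  m = 1111 → c = 11000110, weight = 4.
Tally weights:
  weight 0: 1 codewords.
  weight 2: 1 codewords.
  weight 3: 2 codewords.
  weight 4: 5 codewords.
  weight 5: 6 codewords.
  weight 6: 1 codewords.
Minimum distance d = smallest w > 0 with A_w > 0 = 2.
Sanity: Σ A_w = 16 = 2^4 = 16 ✓.


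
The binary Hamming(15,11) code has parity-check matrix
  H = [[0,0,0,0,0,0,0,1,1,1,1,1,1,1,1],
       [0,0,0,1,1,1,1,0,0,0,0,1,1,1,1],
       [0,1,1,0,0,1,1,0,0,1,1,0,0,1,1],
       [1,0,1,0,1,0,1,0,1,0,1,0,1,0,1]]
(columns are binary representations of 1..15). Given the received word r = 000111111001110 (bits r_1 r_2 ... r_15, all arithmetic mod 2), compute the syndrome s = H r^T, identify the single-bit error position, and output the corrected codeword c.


s = (1, 1, 1, 0)^T, error position = 14, corrected codeword c = 000111111001100

Compute s = H r^T mod 2 one row at a time:
  s_1 = 1 + 1 + 0 + 0 + 1 + 1 + 1 + 0 = 5 ≡ 1 (mod 2).
  s_2 = 1 + 1 + 1 + 1 + 1 + 1 + 1 + 0 = 7 ≡ 1 (mod 2).
  s_3 = 0 + 0 + 1 + 1 + 0 + 0 + 1 + 0 = 3 ≡ 1 (mod 2).
  s_4 = 0 + 0 + 1 + 1 + 1 + 0 + 1 + 0 = 4 ≡ 0 (mod 2).
s = (1, 1, 1, 0)^T — this equals column 14 of H (binary 1110), so error is at position 14.
Correct: flip bit 14 of r = 000111111001110 to get c = 000111111001100.


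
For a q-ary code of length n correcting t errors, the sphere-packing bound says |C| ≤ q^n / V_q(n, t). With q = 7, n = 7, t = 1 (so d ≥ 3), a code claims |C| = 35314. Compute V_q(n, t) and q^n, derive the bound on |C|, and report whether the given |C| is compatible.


V_q(n, t) = 43, q^n = 823543, Hamming bound = 19152, |C| = 35314 > bound (violated).

Step 1: Compute V_q(n, t) = Σ_{j=0}^1 C(n, j) (q−1)^j.
  j = 0: C(7,0)·(6)^0 = 1·1 = 1.
  j = 1: C(7,1)·(6)^1 = 7·6 = 42.
  V_q(n, t) = 1 + 42 = 43.
Step 2: q^n = 7^7 = 823543.
Step 3: Hamming bound ⌊q^n / V_q(n,t)⌋ = ⌊823543/43⌋ = 19152.
Step 4: Compare |C| = 35314 to 19152: violated.
The claimed |C| lies above the Hamming bound, so no 7-ary code of length 7 with d ≥ 3 can have 35314 codewords.
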